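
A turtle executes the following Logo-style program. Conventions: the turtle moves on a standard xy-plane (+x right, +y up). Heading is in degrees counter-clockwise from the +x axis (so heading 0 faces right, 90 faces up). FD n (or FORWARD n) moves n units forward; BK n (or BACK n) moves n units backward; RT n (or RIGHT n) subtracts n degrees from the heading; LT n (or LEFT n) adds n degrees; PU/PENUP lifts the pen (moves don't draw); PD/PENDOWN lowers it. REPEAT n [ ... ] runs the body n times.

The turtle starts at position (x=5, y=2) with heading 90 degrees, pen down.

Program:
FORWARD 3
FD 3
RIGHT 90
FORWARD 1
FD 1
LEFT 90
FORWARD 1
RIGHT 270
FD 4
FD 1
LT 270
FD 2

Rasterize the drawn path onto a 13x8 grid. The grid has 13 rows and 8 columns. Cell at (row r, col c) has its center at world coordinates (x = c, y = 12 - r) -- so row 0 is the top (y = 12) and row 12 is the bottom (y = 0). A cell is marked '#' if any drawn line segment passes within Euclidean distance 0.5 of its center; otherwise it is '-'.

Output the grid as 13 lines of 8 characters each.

Segment 0: (5,2) -> (5,5)
Segment 1: (5,5) -> (5,8)
Segment 2: (5,8) -> (6,8)
Segment 3: (6,8) -> (7,8)
Segment 4: (7,8) -> (7,9)
Segment 5: (7,9) -> (3,9)
Segment 6: (3,9) -> (2,9)
Segment 7: (2,9) -> (2,11)

Answer: --------
--#-----
--#-----
--######
-----###
-----#--
-----#--
-----#--
-----#--
-----#--
-----#--
--------
--------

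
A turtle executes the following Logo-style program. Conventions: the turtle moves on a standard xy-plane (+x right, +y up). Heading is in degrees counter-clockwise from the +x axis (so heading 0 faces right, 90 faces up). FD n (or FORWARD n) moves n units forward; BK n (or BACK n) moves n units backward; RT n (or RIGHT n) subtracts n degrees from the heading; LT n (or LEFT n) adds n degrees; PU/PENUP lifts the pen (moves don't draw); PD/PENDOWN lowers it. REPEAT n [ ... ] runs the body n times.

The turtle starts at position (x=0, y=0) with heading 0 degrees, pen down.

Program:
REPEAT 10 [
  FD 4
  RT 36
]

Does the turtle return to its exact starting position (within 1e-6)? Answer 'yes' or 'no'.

Answer: yes

Derivation:
Executing turtle program step by step:
Start: pos=(0,0), heading=0, pen down
REPEAT 10 [
  -- iteration 1/10 --
  FD 4: (0,0) -> (4,0) [heading=0, draw]
  RT 36: heading 0 -> 324
  -- iteration 2/10 --
  FD 4: (4,0) -> (7.236,-2.351) [heading=324, draw]
  RT 36: heading 324 -> 288
  -- iteration 3/10 --
  FD 4: (7.236,-2.351) -> (8.472,-6.155) [heading=288, draw]
  RT 36: heading 288 -> 252
  -- iteration 4/10 --
  FD 4: (8.472,-6.155) -> (7.236,-9.96) [heading=252, draw]
  RT 36: heading 252 -> 216
  -- iteration 5/10 --
  FD 4: (7.236,-9.96) -> (4,-12.311) [heading=216, draw]
  RT 36: heading 216 -> 180
  -- iteration 6/10 --
  FD 4: (4,-12.311) -> (0,-12.311) [heading=180, draw]
  RT 36: heading 180 -> 144
  -- iteration 7/10 --
  FD 4: (0,-12.311) -> (-3.236,-9.96) [heading=144, draw]
  RT 36: heading 144 -> 108
  -- iteration 8/10 --
  FD 4: (-3.236,-9.96) -> (-4.472,-6.155) [heading=108, draw]
  RT 36: heading 108 -> 72
  -- iteration 9/10 --
  FD 4: (-4.472,-6.155) -> (-3.236,-2.351) [heading=72, draw]
  RT 36: heading 72 -> 36
  -- iteration 10/10 --
  FD 4: (-3.236,-2.351) -> (0,0) [heading=36, draw]
  RT 36: heading 36 -> 0
]
Final: pos=(0,0), heading=0, 10 segment(s) drawn

Start position: (0, 0)
Final position: (0, 0)
Distance = 0; < 1e-6 -> CLOSED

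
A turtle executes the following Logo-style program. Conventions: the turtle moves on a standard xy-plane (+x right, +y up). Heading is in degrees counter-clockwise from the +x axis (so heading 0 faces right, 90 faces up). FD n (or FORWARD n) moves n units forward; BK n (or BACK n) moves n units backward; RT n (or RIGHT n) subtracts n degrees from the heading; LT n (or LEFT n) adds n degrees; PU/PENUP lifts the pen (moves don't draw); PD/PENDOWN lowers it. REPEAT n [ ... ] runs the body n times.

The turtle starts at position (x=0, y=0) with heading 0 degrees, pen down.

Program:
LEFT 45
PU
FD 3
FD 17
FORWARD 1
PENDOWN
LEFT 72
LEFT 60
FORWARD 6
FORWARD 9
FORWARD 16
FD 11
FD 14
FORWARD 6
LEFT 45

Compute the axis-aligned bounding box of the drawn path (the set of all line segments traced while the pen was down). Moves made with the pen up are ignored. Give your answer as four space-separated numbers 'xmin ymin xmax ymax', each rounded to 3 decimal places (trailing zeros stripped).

Answer: -47.066 14.849 14.849 18.094

Derivation:
Executing turtle program step by step:
Start: pos=(0,0), heading=0, pen down
LT 45: heading 0 -> 45
PU: pen up
FD 3: (0,0) -> (2.121,2.121) [heading=45, move]
FD 17: (2.121,2.121) -> (14.142,14.142) [heading=45, move]
FD 1: (14.142,14.142) -> (14.849,14.849) [heading=45, move]
PD: pen down
LT 72: heading 45 -> 117
LT 60: heading 117 -> 177
FD 6: (14.849,14.849) -> (8.857,15.163) [heading=177, draw]
FD 9: (8.857,15.163) -> (-0.13,15.634) [heading=177, draw]
FD 16: (-0.13,15.634) -> (-16.108,16.472) [heading=177, draw]
FD 11: (-16.108,16.472) -> (-27.093,17.047) [heading=177, draw]
FD 14: (-27.093,17.047) -> (-41.074,17.78) [heading=177, draw]
FD 6: (-41.074,17.78) -> (-47.066,18.094) [heading=177, draw]
LT 45: heading 177 -> 222
Final: pos=(-47.066,18.094), heading=222, 6 segment(s) drawn

Segment endpoints: x in {-47.066, -41.074, -27.093, -16.108, -0.13, 8.857, 14.849}, y in {14.849, 15.163, 15.634, 16.472, 17.047, 17.78, 18.094}
xmin=-47.066, ymin=14.849, xmax=14.849, ymax=18.094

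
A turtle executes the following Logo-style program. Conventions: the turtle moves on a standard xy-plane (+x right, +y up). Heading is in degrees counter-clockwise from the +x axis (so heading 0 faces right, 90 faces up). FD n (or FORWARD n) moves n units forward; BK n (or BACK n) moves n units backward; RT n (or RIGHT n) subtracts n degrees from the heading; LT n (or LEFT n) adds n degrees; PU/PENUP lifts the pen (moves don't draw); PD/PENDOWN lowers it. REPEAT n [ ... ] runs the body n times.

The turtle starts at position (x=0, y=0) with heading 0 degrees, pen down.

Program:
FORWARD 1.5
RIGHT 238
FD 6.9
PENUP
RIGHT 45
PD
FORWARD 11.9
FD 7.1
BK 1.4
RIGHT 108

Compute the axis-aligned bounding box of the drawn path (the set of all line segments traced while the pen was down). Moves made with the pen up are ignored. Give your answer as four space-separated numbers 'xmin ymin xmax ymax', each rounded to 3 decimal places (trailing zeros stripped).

Executing turtle program step by step:
Start: pos=(0,0), heading=0, pen down
FD 1.5: (0,0) -> (1.5,0) [heading=0, draw]
RT 238: heading 0 -> 122
FD 6.9: (1.5,0) -> (-2.156,5.852) [heading=122, draw]
PU: pen up
RT 45: heading 122 -> 77
PD: pen down
FD 11.9: (-2.156,5.852) -> (0.52,17.447) [heading=77, draw]
FD 7.1: (0.52,17.447) -> (2.118,24.365) [heading=77, draw]
BK 1.4: (2.118,24.365) -> (1.803,23) [heading=77, draw]
RT 108: heading 77 -> 329
Final: pos=(1.803,23), heading=329, 5 segment(s) drawn

Segment endpoints: x in {-2.156, 0, 0.52, 1.5, 1.803, 2.118}, y in {0, 5.852, 17.447, 23, 24.365}
xmin=-2.156, ymin=0, xmax=2.118, ymax=24.365

Answer: -2.156 0 2.118 24.365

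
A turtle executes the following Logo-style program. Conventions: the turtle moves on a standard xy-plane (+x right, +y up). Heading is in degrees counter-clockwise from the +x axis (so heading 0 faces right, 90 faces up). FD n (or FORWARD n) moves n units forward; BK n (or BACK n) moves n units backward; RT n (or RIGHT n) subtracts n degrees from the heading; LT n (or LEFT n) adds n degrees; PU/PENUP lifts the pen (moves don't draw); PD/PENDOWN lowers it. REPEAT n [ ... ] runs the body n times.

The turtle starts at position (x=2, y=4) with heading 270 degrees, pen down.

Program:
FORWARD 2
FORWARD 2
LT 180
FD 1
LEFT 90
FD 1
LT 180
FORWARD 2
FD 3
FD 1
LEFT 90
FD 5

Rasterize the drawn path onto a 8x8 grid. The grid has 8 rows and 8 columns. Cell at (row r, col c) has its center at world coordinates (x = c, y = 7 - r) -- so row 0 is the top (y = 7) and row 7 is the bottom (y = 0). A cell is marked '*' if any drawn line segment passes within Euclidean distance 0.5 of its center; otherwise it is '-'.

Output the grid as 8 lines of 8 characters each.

Answer: --------
-------*
-------*
--*----*
--*----*
--*----*
-*******
--*-----

Derivation:
Segment 0: (2,4) -> (2,2)
Segment 1: (2,2) -> (2,0)
Segment 2: (2,0) -> (2,1)
Segment 3: (2,1) -> (1,1)
Segment 4: (1,1) -> (3,1)
Segment 5: (3,1) -> (6,1)
Segment 6: (6,1) -> (7,1)
Segment 7: (7,1) -> (7,6)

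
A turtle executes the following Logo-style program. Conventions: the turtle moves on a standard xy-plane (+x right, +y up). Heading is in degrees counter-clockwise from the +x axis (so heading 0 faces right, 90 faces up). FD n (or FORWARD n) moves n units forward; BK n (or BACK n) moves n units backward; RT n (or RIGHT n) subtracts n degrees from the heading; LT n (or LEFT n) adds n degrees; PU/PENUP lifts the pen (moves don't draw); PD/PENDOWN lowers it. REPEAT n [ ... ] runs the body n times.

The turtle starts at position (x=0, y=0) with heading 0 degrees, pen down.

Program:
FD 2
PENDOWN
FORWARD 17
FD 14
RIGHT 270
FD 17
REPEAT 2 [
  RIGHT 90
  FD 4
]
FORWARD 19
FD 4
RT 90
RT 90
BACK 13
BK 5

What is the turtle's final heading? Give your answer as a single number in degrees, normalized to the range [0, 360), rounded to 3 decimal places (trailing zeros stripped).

Executing turtle program step by step:
Start: pos=(0,0), heading=0, pen down
FD 2: (0,0) -> (2,0) [heading=0, draw]
PD: pen down
FD 17: (2,0) -> (19,0) [heading=0, draw]
FD 14: (19,0) -> (33,0) [heading=0, draw]
RT 270: heading 0 -> 90
FD 17: (33,0) -> (33,17) [heading=90, draw]
REPEAT 2 [
  -- iteration 1/2 --
  RT 90: heading 90 -> 0
  FD 4: (33,17) -> (37,17) [heading=0, draw]
  -- iteration 2/2 --
  RT 90: heading 0 -> 270
  FD 4: (37,17) -> (37,13) [heading=270, draw]
]
FD 19: (37,13) -> (37,-6) [heading=270, draw]
FD 4: (37,-6) -> (37,-10) [heading=270, draw]
RT 90: heading 270 -> 180
RT 90: heading 180 -> 90
BK 13: (37,-10) -> (37,-23) [heading=90, draw]
BK 5: (37,-23) -> (37,-28) [heading=90, draw]
Final: pos=(37,-28), heading=90, 10 segment(s) drawn

Answer: 90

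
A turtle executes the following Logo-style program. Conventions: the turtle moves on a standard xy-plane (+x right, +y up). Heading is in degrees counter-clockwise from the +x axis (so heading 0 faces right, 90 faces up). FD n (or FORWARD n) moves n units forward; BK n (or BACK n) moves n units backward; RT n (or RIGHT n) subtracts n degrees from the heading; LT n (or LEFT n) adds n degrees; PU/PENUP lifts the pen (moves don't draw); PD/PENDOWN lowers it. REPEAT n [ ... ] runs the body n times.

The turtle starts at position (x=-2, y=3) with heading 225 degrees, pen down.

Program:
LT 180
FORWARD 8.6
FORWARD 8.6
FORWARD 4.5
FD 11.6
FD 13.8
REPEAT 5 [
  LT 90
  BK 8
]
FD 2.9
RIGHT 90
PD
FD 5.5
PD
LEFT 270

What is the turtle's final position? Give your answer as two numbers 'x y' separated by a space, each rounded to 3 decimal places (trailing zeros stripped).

Executing turtle program step by step:
Start: pos=(-2,3), heading=225, pen down
LT 180: heading 225 -> 45
FD 8.6: (-2,3) -> (4.081,9.081) [heading=45, draw]
FD 8.6: (4.081,9.081) -> (10.162,15.162) [heading=45, draw]
FD 4.5: (10.162,15.162) -> (13.344,18.344) [heading=45, draw]
FD 11.6: (13.344,18.344) -> (21.547,26.547) [heading=45, draw]
FD 13.8: (21.547,26.547) -> (31.305,36.305) [heading=45, draw]
REPEAT 5 [
  -- iteration 1/5 --
  LT 90: heading 45 -> 135
  BK 8: (31.305,36.305) -> (36.962,30.648) [heading=135, draw]
  -- iteration 2/5 --
  LT 90: heading 135 -> 225
  BK 8: (36.962,30.648) -> (42.618,36.305) [heading=225, draw]
  -- iteration 3/5 --
  LT 90: heading 225 -> 315
  BK 8: (42.618,36.305) -> (36.962,41.962) [heading=315, draw]
  -- iteration 4/5 --
  LT 90: heading 315 -> 45
  BK 8: (36.962,41.962) -> (31.305,36.305) [heading=45, draw]
  -- iteration 5/5 --
  LT 90: heading 45 -> 135
  BK 8: (31.305,36.305) -> (36.962,30.648) [heading=135, draw]
]
FD 2.9: (36.962,30.648) -> (34.911,32.698) [heading=135, draw]
RT 90: heading 135 -> 45
PD: pen down
FD 5.5: (34.911,32.698) -> (38.8,36.588) [heading=45, draw]
PD: pen down
LT 270: heading 45 -> 315
Final: pos=(38.8,36.588), heading=315, 12 segment(s) drawn

Answer: 38.8 36.588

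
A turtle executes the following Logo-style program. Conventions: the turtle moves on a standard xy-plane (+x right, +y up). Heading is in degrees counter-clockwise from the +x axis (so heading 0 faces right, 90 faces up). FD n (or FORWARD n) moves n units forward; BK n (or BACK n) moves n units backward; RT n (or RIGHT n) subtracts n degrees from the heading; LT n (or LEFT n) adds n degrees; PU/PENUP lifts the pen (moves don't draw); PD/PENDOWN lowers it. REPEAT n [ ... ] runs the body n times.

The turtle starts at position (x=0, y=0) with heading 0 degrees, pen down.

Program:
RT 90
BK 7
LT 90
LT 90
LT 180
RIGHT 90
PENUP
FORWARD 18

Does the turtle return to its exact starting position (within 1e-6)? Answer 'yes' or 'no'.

Executing turtle program step by step:
Start: pos=(0,0), heading=0, pen down
RT 90: heading 0 -> 270
BK 7: (0,0) -> (0,7) [heading=270, draw]
LT 90: heading 270 -> 0
LT 90: heading 0 -> 90
LT 180: heading 90 -> 270
RT 90: heading 270 -> 180
PU: pen up
FD 18: (0,7) -> (-18,7) [heading=180, move]
Final: pos=(-18,7), heading=180, 1 segment(s) drawn

Start position: (0, 0)
Final position: (-18, 7)
Distance = 19.313; >= 1e-6 -> NOT closed

Answer: no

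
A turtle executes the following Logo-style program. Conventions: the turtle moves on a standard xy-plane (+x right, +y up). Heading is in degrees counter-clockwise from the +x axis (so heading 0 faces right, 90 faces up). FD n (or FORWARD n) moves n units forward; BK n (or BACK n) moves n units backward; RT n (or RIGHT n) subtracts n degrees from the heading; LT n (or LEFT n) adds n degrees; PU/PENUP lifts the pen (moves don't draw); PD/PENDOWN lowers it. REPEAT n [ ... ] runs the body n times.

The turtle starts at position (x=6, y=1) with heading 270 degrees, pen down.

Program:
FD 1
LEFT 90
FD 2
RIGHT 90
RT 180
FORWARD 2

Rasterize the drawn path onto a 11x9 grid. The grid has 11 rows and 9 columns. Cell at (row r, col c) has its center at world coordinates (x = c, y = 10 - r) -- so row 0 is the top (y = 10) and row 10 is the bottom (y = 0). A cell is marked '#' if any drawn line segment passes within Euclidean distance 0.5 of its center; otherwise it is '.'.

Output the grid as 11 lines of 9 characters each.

Segment 0: (6,1) -> (6,0)
Segment 1: (6,0) -> (8,-0)
Segment 2: (8,-0) -> (8,2)

Answer: .........
.........
.........
.........
.........
.........
.........
.........
........#
......#.#
......###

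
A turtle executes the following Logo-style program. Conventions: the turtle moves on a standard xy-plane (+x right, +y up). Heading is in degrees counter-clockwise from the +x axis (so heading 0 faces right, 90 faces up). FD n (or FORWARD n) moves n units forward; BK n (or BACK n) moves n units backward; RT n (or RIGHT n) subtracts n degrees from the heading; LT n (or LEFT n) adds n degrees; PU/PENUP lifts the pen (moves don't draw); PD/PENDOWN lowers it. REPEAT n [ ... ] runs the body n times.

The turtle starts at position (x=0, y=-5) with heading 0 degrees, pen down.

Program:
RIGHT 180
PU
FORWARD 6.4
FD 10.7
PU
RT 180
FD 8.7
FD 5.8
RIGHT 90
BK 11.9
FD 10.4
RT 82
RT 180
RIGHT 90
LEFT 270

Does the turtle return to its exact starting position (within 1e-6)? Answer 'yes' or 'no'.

Executing turtle program step by step:
Start: pos=(0,-5), heading=0, pen down
RT 180: heading 0 -> 180
PU: pen up
FD 6.4: (0,-5) -> (-6.4,-5) [heading=180, move]
FD 10.7: (-6.4,-5) -> (-17.1,-5) [heading=180, move]
PU: pen up
RT 180: heading 180 -> 0
FD 8.7: (-17.1,-5) -> (-8.4,-5) [heading=0, move]
FD 5.8: (-8.4,-5) -> (-2.6,-5) [heading=0, move]
RT 90: heading 0 -> 270
BK 11.9: (-2.6,-5) -> (-2.6,6.9) [heading=270, move]
FD 10.4: (-2.6,6.9) -> (-2.6,-3.5) [heading=270, move]
RT 82: heading 270 -> 188
RT 180: heading 188 -> 8
RT 90: heading 8 -> 278
LT 270: heading 278 -> 188
Final: pos=(-2.6,-3.5), heading=188, 0 segment(s) drawn

Start position: (0, -5)
Final position: (-2.6, -3.5)
Distance = 3.002; >= 1e-6 -> NOT closed

Answer: no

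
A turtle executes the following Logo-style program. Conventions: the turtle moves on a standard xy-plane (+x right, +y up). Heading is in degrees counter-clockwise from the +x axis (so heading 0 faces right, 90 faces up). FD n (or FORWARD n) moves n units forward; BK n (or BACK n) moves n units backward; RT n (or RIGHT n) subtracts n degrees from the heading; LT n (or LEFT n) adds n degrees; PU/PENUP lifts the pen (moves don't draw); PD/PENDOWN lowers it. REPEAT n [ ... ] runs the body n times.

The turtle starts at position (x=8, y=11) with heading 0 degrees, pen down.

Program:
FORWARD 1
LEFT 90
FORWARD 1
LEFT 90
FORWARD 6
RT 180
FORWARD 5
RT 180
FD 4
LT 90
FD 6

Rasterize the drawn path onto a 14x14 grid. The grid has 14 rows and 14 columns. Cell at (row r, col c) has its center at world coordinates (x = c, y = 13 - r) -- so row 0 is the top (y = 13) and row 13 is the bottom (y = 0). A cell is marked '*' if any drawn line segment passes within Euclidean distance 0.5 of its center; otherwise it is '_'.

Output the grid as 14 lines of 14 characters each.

Answer: ______________
___*******____
____*___**____
____*_________
____*_________
____*_________
____*_________
____*_________
______________
______________
______________
______________
______________
______________

Derivation:
Segment 0: (8,11) -> (9,11)
Segment 1: (9,11) -> (9,12)
Segment 2: (9,12) -> (3,12)
Segment 3: (3,12) -> (8,12)
Segment 4: (8,12) -> (4,12)
Segment 5: (4,12) -> (4,6)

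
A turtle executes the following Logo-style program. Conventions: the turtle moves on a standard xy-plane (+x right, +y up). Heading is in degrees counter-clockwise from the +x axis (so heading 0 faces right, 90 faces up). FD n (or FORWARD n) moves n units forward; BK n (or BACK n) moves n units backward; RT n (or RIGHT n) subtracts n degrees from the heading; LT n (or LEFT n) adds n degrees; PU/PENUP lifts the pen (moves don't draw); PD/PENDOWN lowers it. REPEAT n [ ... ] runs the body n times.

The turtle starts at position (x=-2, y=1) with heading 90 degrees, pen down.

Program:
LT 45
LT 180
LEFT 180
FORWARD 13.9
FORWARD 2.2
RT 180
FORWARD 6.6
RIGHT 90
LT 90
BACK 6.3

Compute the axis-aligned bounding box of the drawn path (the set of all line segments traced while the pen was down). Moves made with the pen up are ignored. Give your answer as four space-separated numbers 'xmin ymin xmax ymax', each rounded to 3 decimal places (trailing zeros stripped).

Executing turtle program step by step:
Start: pos=(-2,1), heading=90, pen down
LT 45: heading 90 -> 135
LT 180: heading 135 -> 315
LT 180: heading 315 -> 135
FD 13.9: (-2,1) -> (-11.829,10.829) [heading=135, draw]
FD 2.2: (-11.829,10.829) -> (-13.384,12.384) [heading=135, draw]
RT 180: heading 135 -> 315
FD 6.6: (-13.384,12.384) -> (-8.718,7.718) [heading=315, draw]
RT 90: heading 315 -> 225
LT 90: heading 225 -> 315
BK 6.3: (-8.718,7.718) -> (-13.172,12.172) [heading=315, draw]
Final: pos=(-13.172,12.172), heading=315, 4 segment(s) drawn

Segment endpoints: x in {-13.384, -13.172, -11.829, -8.718, -2}, y in {1, 7.718, 10.829, 12.172, 12.384}
xmin=-13.384, ymin=1, xmax=-2, ymax=12.384

Answer: -13.384 1 -2 12.384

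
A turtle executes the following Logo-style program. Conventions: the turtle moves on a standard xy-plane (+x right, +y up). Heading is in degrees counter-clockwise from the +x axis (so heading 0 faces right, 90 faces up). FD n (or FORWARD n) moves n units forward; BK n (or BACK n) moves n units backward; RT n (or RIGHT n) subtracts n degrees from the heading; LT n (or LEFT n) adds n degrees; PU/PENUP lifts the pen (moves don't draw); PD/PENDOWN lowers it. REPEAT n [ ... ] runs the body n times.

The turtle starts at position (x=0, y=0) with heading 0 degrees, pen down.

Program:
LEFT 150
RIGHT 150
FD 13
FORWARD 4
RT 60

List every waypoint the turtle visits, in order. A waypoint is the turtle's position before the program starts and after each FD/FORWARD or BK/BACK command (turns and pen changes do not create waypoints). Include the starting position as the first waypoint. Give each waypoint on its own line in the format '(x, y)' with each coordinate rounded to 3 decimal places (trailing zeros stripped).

Executing turtle program step by step:
Start: pos=(0,0), heading=0, pen down
LT 150: heading 0 -> 150
RT 150: heading 150 -> 0
FD 13: (0,0) -> (13,0) [heading=0, draw]
FD 4: (13,0) -> (17,0) [heading=0, draw]
RT 60: heading 0 -> 300
Final: pos=(17,0), heading=300, 2 segment(s) drawn
Waypoints (3 total):
(0, 0)
(13, 0)
(17, 0)

Answer: (0, 0)
(13, 0)
(17, 0)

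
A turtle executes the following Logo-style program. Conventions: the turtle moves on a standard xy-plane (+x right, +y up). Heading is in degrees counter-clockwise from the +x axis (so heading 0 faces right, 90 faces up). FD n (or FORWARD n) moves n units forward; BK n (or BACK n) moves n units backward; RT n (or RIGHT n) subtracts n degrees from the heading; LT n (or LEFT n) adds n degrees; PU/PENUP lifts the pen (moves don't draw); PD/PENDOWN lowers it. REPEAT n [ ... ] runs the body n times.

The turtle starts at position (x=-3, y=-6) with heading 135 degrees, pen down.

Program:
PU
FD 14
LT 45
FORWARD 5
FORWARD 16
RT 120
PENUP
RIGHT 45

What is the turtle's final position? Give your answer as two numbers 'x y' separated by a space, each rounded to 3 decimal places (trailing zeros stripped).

Answer: -33.899 3.899

Derivation:
Executing turtle program step by step:
Start: pos=(-3,-6), heading=135, pen down
PU: pen up
FD 14: (-3,-6) -> (-12.899,3.899) [heading=135, move]
LT 45: heading 135 -> 180
FD 5: (-12.899,3.899) -> (-17.899,3.899) [heading=180, move]
FD 16: (-17.899,3.899) -> (-33.899,3.899) [heading=180, move]
RT 120: heading 180 -> 60
PU: pen up
RT 45: heading 60 -> 15
Final: pos=(-33.899,3.899), heading=15, 0 segment(s) drawn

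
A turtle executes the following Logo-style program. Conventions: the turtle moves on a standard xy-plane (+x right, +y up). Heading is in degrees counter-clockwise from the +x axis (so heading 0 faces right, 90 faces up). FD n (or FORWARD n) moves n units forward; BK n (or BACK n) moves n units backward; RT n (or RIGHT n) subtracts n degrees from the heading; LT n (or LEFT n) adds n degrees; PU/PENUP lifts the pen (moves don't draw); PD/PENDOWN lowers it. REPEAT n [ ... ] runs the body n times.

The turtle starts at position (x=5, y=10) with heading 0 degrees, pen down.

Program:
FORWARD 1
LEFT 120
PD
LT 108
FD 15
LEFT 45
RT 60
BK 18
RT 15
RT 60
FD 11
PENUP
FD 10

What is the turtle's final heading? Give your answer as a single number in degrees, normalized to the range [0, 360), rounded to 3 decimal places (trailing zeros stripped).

Answer: 138

Derivation:
Executing turtle program step by step:
Start: pos=(5,10), heading=0, pen down
FD 1: (5,10) -> (6,10) [heading=0, draw]
LT 120: heading 0 -> 120
PD: pen down
LT 108: heading 120 -> 228
FD 15: (6,10) -> (-4.037,-1.147) [heading=228, draw]
LT 45: heading 228 -> 273
RT 60: heading 273 -> 213
BK 18: (-4.037,-1.147) -> (11.059,8.656) [heading=213, draw]
RT 15: heading 213 -> 198
RT 60: heading 198 -> 138
FD 11: (11.059,8.656) -> (2.885,16.017) [heading=138, draw]
PU: pen up
FD 10: (2.885,16.017) -> (-4.547,22.708) [heading=138, move]
Final: pos=(-4.547,22.708), heading=138, 4 segment(s) drawn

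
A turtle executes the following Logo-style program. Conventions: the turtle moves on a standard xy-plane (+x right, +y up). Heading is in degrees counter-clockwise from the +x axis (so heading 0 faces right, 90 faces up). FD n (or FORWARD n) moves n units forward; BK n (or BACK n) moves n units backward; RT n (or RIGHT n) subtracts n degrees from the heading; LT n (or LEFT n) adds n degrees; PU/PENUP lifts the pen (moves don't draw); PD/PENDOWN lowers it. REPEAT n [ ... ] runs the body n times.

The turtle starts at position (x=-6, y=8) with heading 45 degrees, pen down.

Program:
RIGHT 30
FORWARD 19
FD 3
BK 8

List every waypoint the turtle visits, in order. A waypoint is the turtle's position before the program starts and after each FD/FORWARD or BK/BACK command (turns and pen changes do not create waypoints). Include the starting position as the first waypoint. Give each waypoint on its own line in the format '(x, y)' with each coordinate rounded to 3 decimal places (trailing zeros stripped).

Answer: (-6, 8)
(12.353, 12.918)
(15.25, 13.694)
(7.523, 11.623)

Derivation:
Executing turtle program step by step:
Start: pos=(-6,8), heading=45, pen down
RT 30: heading 45 -> 15
FD 19: (-6,8) -> (12.353,12.918) [heading=15, draw]
FD 3: (12.353,12.918) -> (15.25,13.694) [heading=15, draw]
BK 8: (15.25,13.694) -> (7.523,11.623) [heading=15, draw]
Final: pos=(7.523,11.623), heading=15, 3 segment(s) drawn
Waypoints (4 total):
(-6, 8)
(12.353, 12.918)
(15.25, 13.694)
(7.523, 11.623)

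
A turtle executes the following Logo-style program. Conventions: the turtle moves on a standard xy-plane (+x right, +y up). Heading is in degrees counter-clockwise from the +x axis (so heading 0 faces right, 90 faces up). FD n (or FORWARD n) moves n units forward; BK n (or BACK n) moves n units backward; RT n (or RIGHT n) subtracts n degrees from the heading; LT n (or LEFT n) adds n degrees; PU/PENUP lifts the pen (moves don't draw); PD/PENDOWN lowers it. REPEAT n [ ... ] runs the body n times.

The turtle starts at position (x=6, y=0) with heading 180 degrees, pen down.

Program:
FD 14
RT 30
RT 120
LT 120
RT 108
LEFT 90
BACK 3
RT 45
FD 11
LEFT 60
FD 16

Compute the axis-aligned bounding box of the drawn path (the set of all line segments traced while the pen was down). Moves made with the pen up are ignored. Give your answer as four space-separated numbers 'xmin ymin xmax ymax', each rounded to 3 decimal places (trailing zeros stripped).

Answer: -18.836 -2.229 6 17.47

Derivation:
Executing turtle program step by step:
Start: pos=(6,0), heading=180, pen down
FD 14: (6,0) -> (-8,0) [heading=180, draw]
RT 30: heading 180 -> 150
RT 120: heading 150 -> 30
LT 120: heading 30 -> 150
RT 108: heading 150 -> 42
LT 90: heading 42 -> 132
BK 3: (-8,0) -> (-5.993,-2.229) [heading=132, draw]
RT 45: heading 132 -> 87
FD 11: (-5.993,-2.229) -> (-5.417,8.755) [heading=87, draw]
LT 60: heading 87 -> 147
FD 16: (-5.417,8.755) -> (-18.836,17.47) [heading=147, draw]
Final: pos=(-18.836,17.47), heading=147, 4 segment(s) drawn

Segment endpoints: x in {-18.836, -8, -5.993, -5.417, 6}, y in {-2.229, 0, 0, 8.755, 17.47}
xmin=-18.836, ymin=-2.229, xmax=6, ymax=17.47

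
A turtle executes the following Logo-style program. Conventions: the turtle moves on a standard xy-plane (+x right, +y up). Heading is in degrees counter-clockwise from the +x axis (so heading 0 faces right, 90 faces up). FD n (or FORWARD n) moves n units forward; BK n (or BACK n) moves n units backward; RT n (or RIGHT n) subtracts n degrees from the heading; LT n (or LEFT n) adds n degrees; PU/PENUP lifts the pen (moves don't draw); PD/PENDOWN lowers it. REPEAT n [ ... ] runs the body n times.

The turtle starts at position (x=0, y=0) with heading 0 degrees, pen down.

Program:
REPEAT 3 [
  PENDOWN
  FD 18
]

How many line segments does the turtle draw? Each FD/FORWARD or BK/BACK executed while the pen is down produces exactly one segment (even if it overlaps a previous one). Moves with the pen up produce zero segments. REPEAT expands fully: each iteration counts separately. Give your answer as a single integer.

Answer: 3

Derivation:
Executing turtle program step by step:
Start: pos=(0,0), heading=0, pen down
REPEAT 3 [
  -- iteration 1/3 --
  PD: pen down
  FD 18: (0,0) -> (18,0) [heading=0, draw]
  -- iteration 2/3 --
  PD: pen down
  FD 18: (18,0) -> (36,0) [heading=0, draw]
  -- iteration 3/3 --
  PD: pen down
  FD 18: (36,0) -> (54,0) [heading=0, draw]
]
Final: pos=(54,0), heading=0, 3 segment(s) drawn
Segments drawn: 3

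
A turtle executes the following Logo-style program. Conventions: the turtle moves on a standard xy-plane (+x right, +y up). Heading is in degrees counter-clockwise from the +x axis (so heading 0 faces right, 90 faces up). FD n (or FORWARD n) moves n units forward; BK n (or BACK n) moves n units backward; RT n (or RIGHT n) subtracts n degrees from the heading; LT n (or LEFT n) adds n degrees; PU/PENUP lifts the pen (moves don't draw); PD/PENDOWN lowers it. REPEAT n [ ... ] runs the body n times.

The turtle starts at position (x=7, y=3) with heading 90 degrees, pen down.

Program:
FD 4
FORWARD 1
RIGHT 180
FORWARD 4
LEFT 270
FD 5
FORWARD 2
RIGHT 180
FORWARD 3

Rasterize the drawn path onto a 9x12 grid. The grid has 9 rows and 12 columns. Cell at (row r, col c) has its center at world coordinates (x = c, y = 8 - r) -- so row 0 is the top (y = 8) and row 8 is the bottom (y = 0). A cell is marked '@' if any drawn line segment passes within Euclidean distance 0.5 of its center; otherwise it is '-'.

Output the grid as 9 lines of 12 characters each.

Answer: -------@----
-------@----
-------@----
-------@----
@@@@@@@@----
-------@----
------------
------------
------------

Derivation:
Segment 0: (7,3) -> (7,7)
Segment 1: (7,7) -> (7,8)
Segment 2: (7,8) -> (7,4)
Segment 3: (7,4) -> (2,4)
Segment 4: (2,4) -> (0,4)
Segment 5: (0,4) -> (3,4)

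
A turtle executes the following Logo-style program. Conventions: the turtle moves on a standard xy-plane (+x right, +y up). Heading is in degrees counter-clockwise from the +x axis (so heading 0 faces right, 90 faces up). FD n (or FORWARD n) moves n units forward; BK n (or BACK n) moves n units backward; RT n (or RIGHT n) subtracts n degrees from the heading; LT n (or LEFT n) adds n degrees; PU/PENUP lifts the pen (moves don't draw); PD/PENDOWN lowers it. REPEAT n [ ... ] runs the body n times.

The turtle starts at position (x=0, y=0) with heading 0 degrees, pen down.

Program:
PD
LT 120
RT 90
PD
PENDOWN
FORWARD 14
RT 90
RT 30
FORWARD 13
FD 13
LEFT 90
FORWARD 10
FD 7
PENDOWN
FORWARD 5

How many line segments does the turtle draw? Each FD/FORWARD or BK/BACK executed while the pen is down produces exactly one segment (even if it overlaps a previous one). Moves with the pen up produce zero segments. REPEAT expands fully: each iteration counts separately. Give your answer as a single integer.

Answer: 6

Derivation:
Executing turtle program step by step:
Start: pos=(0,0), heading=0, pen down
PD: pen down
LT 120: heading 0 -> 120
RT 90: heading 120 -> 30
PD: pen down
PD: pen down
FD 14: (0,0) -> (12.124,7) [heading=30, draw]
RT 90: heading 30 -> 300
RT 30: heading 300 -> 270
FD 13: (12.124,7) -> (12.124,-6) [heading=270, draw]
FD 13: (12.124,-6) -> (12.124,-19) [heading=270, draw]
LT 90: heading 270 -> 0
FD 10: (12.124,-19) -> (22.124,-19) [heading=0, draw]
FD 7: (22.124,-19) -> (29.124,-19) [heading=0, draw]
PD: pen down
FD 5: (29.124,-19) -> (34.124,-19) [heading=0, draw]
Final: pos=(34.124,-19), heading=0, 6 segment(s) drawn
Segments drawn: 6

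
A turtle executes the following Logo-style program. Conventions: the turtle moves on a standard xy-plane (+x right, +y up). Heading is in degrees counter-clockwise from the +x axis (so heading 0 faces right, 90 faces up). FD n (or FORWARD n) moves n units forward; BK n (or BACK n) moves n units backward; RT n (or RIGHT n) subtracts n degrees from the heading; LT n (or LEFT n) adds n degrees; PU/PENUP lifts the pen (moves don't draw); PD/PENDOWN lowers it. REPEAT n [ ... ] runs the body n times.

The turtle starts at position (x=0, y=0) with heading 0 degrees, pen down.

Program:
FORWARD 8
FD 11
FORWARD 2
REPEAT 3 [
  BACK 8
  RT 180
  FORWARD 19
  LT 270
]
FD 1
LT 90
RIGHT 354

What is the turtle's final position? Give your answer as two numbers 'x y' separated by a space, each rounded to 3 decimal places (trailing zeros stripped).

Executing turtle program step by step:
Start: pos=(0,0), heading=0, pen down
FD 8: (0,0) -> (8,0) [heading=0, draw]
FD 11: (8,0) -> (19,0) [heading=0, draw]
FD 2: (19,0) -> (21,0) [heading=0, draw]
REPEAT 3 [
  -- iteration 1/3 --
  BK 8: (21,0) -> (13,0) [heading=0, draw]
  RT 180: heading 0 -> 180
  FD 19: (13,0) -> (-6,0) [heading=180, draw]
  LT 270: heading 180 -> 90
  -- iteration 2/3 --
  BK 8: (-6,0) -> (-6,-8) [heading=90, draw]
  RT 180: heading 90 -> 270
  FD 19: (-6,-8) -> (-6,-27) [heading=270, draw]
  LT 270: heading 270 -> 180
  -- iteration 3/3 --
  BK 8: (-6,-27) -> (2,-27) [heading=180, draw]
  RT 180: heading 180 -> 0
  FD 19: (2,-27) -> (21,-27) [heading=0, draw]
  LT 270: heading 0 -> 270
]
FD 1: (21,-27) -> (21,-28) [heading=270, draw]
LT 90: heading 270 -> 0
RT 354: heading 0 -> 6
Final: pos=(21,-28), heading=6, 10 segment(s) drawn

Answer: 21 -28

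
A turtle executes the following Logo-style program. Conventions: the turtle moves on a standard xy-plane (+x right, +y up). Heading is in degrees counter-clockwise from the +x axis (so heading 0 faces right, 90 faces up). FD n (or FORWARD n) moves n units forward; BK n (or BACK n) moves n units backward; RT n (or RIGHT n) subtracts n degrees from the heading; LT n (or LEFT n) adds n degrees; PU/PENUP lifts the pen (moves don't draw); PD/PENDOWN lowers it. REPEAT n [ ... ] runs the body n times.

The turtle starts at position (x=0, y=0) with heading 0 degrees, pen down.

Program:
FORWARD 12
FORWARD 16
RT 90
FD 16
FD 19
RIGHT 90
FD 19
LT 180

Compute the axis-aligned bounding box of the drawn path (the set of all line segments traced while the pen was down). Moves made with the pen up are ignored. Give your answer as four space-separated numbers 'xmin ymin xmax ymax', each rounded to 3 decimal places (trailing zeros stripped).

Executing turtle program step by step:
Start: pos=(0,0), heading=0, pen down
FD 12: (0,0) -> (12,0) [heading=0, draw]
FD 16: (12,0) -> (28,0) [heading=0, draw]
RT 90: heading 0 -> 270
FD 16: (28,0) -> (28,-16) [heading=270, draw]
FD 19: (28,-16) -> (28,-35) [heading=270, draw]
RT 90: heading 270 -> 180
FD 19: (28,-35) -> (9,-35) [heading=180, draw]
LT 180: heading 180 -> 0
Final: pos=(9,-35), heading=0, 5 segment(s) drawn

Segment endpoints: x in {0, 9, 12, 28}, y in {-35, -16, 0}
xmin=0, ymin=-35, xmax=28, ymax=0

Answer: 0 -35 28 0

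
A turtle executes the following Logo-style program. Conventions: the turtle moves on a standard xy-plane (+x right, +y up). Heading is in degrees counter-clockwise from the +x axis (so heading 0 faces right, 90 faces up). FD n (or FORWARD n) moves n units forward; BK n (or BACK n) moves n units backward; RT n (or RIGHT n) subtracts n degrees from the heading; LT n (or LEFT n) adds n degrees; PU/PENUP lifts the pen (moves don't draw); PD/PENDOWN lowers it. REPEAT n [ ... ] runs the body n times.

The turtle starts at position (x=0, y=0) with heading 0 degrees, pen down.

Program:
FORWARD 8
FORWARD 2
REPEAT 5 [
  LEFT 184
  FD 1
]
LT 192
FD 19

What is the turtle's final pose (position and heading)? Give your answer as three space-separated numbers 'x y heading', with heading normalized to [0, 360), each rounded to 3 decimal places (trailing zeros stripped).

Executing turtle program step by step:
Start: pos=(0,0), heading=0, pen down
FD 8: (0,0) -> (8,0) [heading=0, draw]
FD 2: (8,0) -> (10,0) [heading=0, draw]
REPEAT 5 [
  -- iteration 1/5 --
  LT 184: heading 0 -> 184
  FD 1: (10,0) -> (9.002,-0.07) [heading=184, draw]
  -- iteration 2/5 --
  LT 184: heading 184 -> 8
  FD 1: (9.002,-0.07) -> (9.993,0.069) [heading=8, draw]
  -- iteration 3/5 --
  LT 184: heading 8 -> 192
  FD 1: (9.993,0.069) -> (9.015,-0.138) [heading=192, draw]
  -- iteration 4/5 --
  LT 184: heading 192 -> 16
  FD 1: (9.015,-0.138) -> (9.976,0.137) [heading=16, draw]
  -- iteration 5/5 --
  LT 184: heading 16 -> 200
  FD 1: (9.976,0.137) -> (9.036,-0.205) [heading=200, draw]
]
LT 192: heading 200 -> 32
FD 19: (9.036,-0.205) -> (25.149,9.864) [heading=32, draw]
Final: pos=(25.149,9.864), heading=32, 8 segment(s) drawn

Answer: 25.149 9.864 32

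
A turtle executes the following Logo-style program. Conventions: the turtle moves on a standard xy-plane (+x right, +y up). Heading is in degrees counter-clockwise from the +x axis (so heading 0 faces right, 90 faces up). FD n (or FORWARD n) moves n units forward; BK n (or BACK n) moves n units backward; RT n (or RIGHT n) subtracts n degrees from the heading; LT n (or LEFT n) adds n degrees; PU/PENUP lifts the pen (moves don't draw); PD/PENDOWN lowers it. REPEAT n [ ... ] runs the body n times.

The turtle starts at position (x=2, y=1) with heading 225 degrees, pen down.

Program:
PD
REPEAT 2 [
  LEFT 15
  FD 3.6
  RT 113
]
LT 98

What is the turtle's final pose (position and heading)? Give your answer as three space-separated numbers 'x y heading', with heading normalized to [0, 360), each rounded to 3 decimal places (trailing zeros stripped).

Answer: -2.637 0.099 127

Derivation:
Executing turtle program step by step:
Start: pos=(2,1), heading=225, pen down
PD: pen down
REPEAT 2 [
  -- iteration 1/2 --
  LT 15: heading 225 -> 240
  FD 3.6: (2,1) -> (0.2,-2.118) [heading=240, draw]
  RT 113: heading 240 -> 127
  -- iteration 2/2 --
  LT 15: heading 127 -> 142
  FD 3.6: (0.2,-2.118) -> (-2.637,0.099) [heading=142, draw]
  RT 113: heading 142 -> 29
]
LT 98: heading 29 -> 127
Final: pos=(-2.637,0.099), heading=127, 2 segment(s) drawn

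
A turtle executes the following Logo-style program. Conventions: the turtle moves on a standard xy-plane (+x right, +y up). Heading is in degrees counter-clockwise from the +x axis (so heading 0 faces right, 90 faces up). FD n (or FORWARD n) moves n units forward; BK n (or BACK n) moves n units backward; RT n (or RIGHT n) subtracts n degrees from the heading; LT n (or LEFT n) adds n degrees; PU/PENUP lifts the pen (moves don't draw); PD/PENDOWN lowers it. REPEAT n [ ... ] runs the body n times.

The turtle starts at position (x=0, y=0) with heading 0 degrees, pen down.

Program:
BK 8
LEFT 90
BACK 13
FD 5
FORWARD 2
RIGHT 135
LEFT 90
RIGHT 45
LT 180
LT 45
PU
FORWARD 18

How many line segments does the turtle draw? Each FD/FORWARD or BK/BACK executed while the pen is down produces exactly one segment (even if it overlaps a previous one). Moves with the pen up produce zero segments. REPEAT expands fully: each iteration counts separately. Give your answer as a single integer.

Executing turtle program step by step:
Start: pos=(0,0), heading=0, pen down
BK 8: (0,0) -> (-8,0) [heading=0, draw]
LT 90: heading 0 -> 90
BK 13: (-8,0) -> (-8,-13) [heading=90, draw]
FD 5: (-8,-13) -> (-8,-8) [heading=90, draw]
FD 2: (-8,-8) -> (-8,-6) [heading=90, draw]
RT 135: heading 90 -> 315
LT 90: heading 315 -> 45
RT 45: heading 45 -> 0
LT 180: heading 0 -> 180
LT 45: heading 180 -> 225
PU: pen up
FD 18: (-8,-6) -> (-20.728,-18.728) [heading=225, move]
Final: pos=(-20.728,-18.728), heading=225, 4 segment(s) drawn
Segments drawn: 4

Answer: 4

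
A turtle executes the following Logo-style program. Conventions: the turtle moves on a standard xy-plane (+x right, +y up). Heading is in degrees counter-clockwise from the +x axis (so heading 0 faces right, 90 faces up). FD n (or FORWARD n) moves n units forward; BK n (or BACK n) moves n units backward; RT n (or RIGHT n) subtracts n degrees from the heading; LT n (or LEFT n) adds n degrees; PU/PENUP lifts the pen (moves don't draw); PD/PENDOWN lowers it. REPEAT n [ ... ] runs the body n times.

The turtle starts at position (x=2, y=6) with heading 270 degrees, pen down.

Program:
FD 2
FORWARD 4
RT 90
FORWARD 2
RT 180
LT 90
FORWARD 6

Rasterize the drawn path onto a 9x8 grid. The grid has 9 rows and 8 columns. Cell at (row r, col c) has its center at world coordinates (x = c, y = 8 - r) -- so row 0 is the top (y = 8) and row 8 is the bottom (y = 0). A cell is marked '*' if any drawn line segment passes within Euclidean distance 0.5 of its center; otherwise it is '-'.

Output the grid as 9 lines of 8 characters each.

Segment 0: (2,6) -> (2,4)
Segment 1: (2,4) -> (2,0)
Segment 2: (2,0) -> (-0,0)
Segment 3: (-0,0) -> (-0,6)

Answer: --------
--------
*-*-----
*-*-----
*-*-----
*-*-----
*-*-----
*-*-----
***-----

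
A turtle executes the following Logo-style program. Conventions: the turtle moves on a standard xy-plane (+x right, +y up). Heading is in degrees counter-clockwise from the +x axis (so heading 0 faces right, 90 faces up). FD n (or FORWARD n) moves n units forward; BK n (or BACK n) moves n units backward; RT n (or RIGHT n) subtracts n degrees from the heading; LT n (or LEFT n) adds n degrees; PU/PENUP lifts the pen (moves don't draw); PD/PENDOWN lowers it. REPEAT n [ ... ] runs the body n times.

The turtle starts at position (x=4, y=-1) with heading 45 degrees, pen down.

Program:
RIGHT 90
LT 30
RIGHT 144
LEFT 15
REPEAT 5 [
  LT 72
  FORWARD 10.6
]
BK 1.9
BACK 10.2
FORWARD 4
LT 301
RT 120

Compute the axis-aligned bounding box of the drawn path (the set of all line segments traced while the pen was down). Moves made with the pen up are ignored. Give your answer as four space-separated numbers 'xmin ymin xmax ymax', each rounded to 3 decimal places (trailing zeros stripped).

Answer: 4 -11.081 21.151 6.112

Derivation:
Executing turtle program step by step:
Start: pos=(4,-1), heading=45, pen down
RT 90: heading 45 -> 315
LT 30: heading 315 -> 345
RT 144: heading 345 -> 201
LT 15: heading 201 -> 216
REPEAT 5 [
  -- iteration 1/5 --
  LT 72: heading 216 -> 288
  FD 10.6: (4,-1) -> (7.276,-11.081) [heading=288, draw]
  -- iteration 2/5 --
  LT 72: heading 288 -> 0
  FD 10.6: (7.276,-11.081) -> (17.876,-11.081) [heading=0, draw]
  -- iteration 3/5 --
  LT 72: heading 0 -> 72
  FD 10.6: (17.876,-11.081) -> (21.151,-1) [heading=72, draw]
  -- iteration 4/5 --
  LT 72: heading 72 -> 144
  FD 10.6: (21.151,-1) -> (12.576,5.231) [heading=144, draw]
  -- iteration 5/5 --
  LT 72: heading 144 -> 216
  FD 10.6: (12.576,5.231) -> (4,-1) [heading=216, draw]
]
BK 1.9: (4,-1) -> (5.537,0.117) [heading=216, draw]
BK 10.2: (5.537,0.117) -> (13.789,6.112) [heading=216, draw]
FD 4: (13.789,6.112) -> (10.553,3.761) [heading=216, draw]
LT 301: heading 216 -> 157
RT 120: heading 157 -> 37
Final: pos=(10.553,3.761), heading=37, 8 segment(s) drawn

Segment endpoints: x in {4, 4, 5.537, 7.276, 10.553, 12.576, 13.789, 17.876, 21.151}, y in {-11.081, -1, -1, 0.117, 3.761, 5.231, 6.112}
xmin=4, ymin=-11.081, xmax=21.151, ymax=6.112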